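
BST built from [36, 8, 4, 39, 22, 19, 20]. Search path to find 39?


BST root = 36
Search for 39: compare at each node
Path: [36, 39]


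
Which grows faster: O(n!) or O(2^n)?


exponential grows slower than factorial
O(2^n) is asymptotically smaller; O(n!) grows faster


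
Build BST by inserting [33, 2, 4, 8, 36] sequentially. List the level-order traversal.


Root = 33; build tree by BST insertion.
Level-Order traversal: [33, 2, 36, 4, 8]


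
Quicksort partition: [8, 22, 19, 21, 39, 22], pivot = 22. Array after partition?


Elements <= 22 go left of pivot.
Result: [8, 22, 19, 21, 22, 39], pivot at index 4


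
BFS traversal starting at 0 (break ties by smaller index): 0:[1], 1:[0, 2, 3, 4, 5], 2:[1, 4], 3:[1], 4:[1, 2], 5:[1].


BFS queue: start with [0]
Visit order: [0, 1, 2, 3, 4, 5]


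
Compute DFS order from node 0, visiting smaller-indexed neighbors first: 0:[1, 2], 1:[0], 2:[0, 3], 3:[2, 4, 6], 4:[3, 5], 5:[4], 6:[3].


DFS stack-based: start with [0]
Visit order: [0, 1, 2, 3, 4, 5, 6]


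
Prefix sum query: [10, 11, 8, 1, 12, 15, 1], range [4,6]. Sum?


Prefix sums: [0, 10, 21, 29, 30, 42, 57, 58]
Sum[4..6] = prefix[7] - prefix[4] = 58 - 30 = 28


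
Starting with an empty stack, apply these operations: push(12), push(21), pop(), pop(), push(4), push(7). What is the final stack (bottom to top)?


push(12) -> [12]
push(21) -> [12, 21]
pop() returns 21 -> [12]
pop() returns 12 -> []
push(4) -> [4]
push(7) -> [4, 7]
Final stack (bottom to top): [4, 7]


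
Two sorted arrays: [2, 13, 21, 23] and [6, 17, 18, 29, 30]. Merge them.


Compare heads, take smaller each step.
Merged: [2, 6, 13, 17, 18, 21, 23, 29, 30]


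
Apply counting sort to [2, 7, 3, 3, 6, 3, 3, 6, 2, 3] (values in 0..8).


Count array: [0, 0, 2, 5, 0, 0, 2, 1, 0]
Reconstruct: [2, 2, 3, 3, 3, 3, 3, 6, 6, 7]


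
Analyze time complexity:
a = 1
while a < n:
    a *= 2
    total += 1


Per nesting level: O(log n) = O(log n)
Complexity: O(log n)


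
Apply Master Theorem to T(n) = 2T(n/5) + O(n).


a=2, b=5, c=1. log_5(2)=0.431 < c=1. Case 3: O(n^c) = O(n)
Complexity: O(n)


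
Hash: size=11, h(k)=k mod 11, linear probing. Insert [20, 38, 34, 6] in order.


Insertions: 20->slot 9; 38->slot 5; 34->slot 1; 6->slot 6
Table: [None, 34, None, None, None, 38, 6, None, None, 20, None]


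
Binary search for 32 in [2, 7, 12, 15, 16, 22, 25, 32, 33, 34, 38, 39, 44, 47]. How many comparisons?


Search for 32:
[0,13] mid=6 arr[6]=25
[7,13] mid=10 arr[10]=38
[7,9] mid=8 arr[8]=33
[7,7] mid=7 arr[7]=32
Total: 4 comparisons


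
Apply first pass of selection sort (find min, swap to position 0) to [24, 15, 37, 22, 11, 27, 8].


After one pass: [8, 15, 37, 22, 11, 27, 24]


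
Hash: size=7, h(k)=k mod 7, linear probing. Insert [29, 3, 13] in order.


Insertions: 29->slot 1; 3->slot 3; 13->slot 6
Table: [None, 29, None, 3, None, None, 13]


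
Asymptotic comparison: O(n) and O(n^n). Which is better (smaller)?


linear grows slower than n^n
O(n) is asymptotically smaller; O(n^n) grows faster


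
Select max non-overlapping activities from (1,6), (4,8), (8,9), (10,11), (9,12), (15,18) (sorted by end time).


Greedy: pick earliest-ending, then skip overlaps.
Selected (4 activities): [(1, 6), (8, 9), (10, 11), (15, 18)]


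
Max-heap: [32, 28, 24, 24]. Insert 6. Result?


Append 6: [32, 28, 24, 24, 6]
Bubble up: no swaps needed
Result: [32, 28, 24, 24, 6]


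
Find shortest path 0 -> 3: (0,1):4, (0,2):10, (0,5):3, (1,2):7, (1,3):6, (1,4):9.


Dijkstra from 0:
Distances: {0: 0, 1: 4, 2: 10, 3: 10, 4: 13, 5: 3}
Shortest distance to 3 = 10, path = [0, 1, 3]


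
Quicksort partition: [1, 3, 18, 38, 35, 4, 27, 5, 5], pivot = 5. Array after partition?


Elements <= 5 go left of pivot.
Result: [1, 3, 4, 5, 5, 18, 27, 38, 35], pivot at index 4


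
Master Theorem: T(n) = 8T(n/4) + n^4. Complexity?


a=8, b=4, c=4. log_4(8)=1.5 < c=4. Case 3: O(n^c) = O(n^4)
Complexity: O(n^4)


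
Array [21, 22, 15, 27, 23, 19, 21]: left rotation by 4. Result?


Left rotate by 4: [23, 19, 21, 21, 22, 15, 27]


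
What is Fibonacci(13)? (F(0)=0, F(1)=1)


F(n)=F(n-1)+F(n-2)
...F(11)=89, F(12)=144, F(13)=233


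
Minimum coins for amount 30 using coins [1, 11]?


dp[0]=0; dp[i]=1+min(dp[i-c] for c in coins)
...dp[25]=5, dp[26]=6, dp[27]=7, dp[28]=8, dp[29]=9, dp[30]=10
Minimum coins for 30 = 10


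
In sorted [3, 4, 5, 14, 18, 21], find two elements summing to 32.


Two pointers: lo=0, hi=5
Found pair: (14, 18) summing to 32


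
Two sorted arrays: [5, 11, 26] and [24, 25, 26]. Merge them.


Compare heads, take smaller each step.
Merged: [5, 11, 24, 25, 26, 26]


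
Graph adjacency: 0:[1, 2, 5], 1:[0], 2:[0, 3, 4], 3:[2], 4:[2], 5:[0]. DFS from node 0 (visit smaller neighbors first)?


DFS stack-based: start with [0]
Visit order: [0, 1, 2, 3, 4, 5]


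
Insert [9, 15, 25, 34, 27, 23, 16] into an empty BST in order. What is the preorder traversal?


Root = 9; build tree by BST insertion.
Preorder traversal: [9, 15, 25, 23, 16, 34, 27]


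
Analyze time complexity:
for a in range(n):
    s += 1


Per nesting level: O(n) = O(n)
Complexity: O(n)


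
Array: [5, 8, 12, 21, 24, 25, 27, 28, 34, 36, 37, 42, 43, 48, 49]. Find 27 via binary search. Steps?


Search for 27:
[0,14] mid=7 arr[7]=28
[0,6] mid=3 arr[3]=21
[4,6] mid=5 arr[5]=25
[6,6] mid=6 arr[6]=27
Total: 4 comparisons


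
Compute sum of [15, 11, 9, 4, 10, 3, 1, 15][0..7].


Prefix sums: [0, 15, 26, 35, 39, 49, 52, 53, 68]
Sum[0..7] = prefix[8] - prefix[0] = 68 - 0 = 68


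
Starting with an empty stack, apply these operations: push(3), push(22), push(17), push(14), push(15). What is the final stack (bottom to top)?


push(3) -> [3]
push(22) -> [3, 22]
push(17) -> [3, 22, 17]
push(14) -> [3, 22, 17, 14]
push(15) -> [3, 22, 17, 14, 15]
Final stack (bottom to top): [3, 22, 17, 14, 15]


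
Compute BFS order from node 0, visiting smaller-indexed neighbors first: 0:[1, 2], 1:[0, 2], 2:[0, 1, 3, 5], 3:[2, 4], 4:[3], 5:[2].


BFS queue: start with [0]
Visit order: [0, 1, 2, 3, 5, 4]


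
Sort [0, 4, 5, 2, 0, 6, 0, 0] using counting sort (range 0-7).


Count array: [4, 0, 1, 0, 1, 1, 1, 0]
Reconstruct: [0, 0, 0, 0, 2, 4, 5, 6]


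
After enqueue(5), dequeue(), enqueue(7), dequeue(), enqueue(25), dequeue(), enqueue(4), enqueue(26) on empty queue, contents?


enqueue(5) -> [5]
dequeue() returns 5 -> []
enqueue(7) -> [7]
dequeue() returns 7 -> []
enqueue(25) -> [25]
dequeue() returns 25 -> []
enqueue(4) -> [4]
enqueue(26) -> [4, 26]
Final queue (front to back): [4, 26]


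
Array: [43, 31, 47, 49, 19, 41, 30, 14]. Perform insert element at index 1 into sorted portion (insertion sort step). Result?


After one pass: [31, 43, 47, 49, 19, 41, 30, 14]


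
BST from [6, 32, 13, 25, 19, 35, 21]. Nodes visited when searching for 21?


BST root = 6
Search for 21: compare at each node
Path: [6, 32, 13, 25, 19, 21]


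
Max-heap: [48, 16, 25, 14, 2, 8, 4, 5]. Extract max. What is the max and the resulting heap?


Max = 48
Replace root with last, heapify down
Resulting heap: [25, 16, 8, 14, 2, 5, 4]


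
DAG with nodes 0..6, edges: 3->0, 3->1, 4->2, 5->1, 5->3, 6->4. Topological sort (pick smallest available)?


Kahn's algorithm, process smallest node first
Order: [5, 3, 0, 1, 6, 4, 2]


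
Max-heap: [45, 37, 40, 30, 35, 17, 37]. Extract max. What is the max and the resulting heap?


Max = 45
Replace root with last, heapify down
Resulting heap: [40, 37, 37, 30, 35, 17]


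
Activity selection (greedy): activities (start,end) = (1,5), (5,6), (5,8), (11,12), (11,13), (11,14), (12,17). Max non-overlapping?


Greedy: pick earliest-ending, then skip overlaps.
Selected (4 activities): [(1, 5), (5, 6), (11, 12), (12, 17)]


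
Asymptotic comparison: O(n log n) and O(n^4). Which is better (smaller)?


linearithmic grows slower than quartic
O(n log n) is asymptotically smaller; O(n^4) grows faster


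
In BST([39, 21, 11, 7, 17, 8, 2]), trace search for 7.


BST root = 39
Search for 7: compare at each node
Path: [39, 21, 11, 7]


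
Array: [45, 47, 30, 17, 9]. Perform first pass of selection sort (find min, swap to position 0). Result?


After one pass: [9, 47, 30, 17, 45]


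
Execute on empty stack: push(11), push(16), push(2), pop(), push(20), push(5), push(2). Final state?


push(11) -> [11]
push(16) -> [11, 16]
push(2) -> [11, 16, 2]
pop() returns 2 -> [11, 16]
push(20) -> [11, 16, 20]
push(5) -> [11, 16, 20, 5]
push(2) -> [11, 16, 20, 5, 2]
Final stack (bottom to top): [11, 16, 20, 5, 2]


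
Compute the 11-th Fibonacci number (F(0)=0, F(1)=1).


F(n)=F(n-1)+F(n-2)
...F(9)=34, F(10)=55, F(11)=89


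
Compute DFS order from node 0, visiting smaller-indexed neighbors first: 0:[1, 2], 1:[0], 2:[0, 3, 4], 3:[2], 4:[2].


DFS stack-based: start with [0]
Visit order: [0, 1, 2, 3, 4]


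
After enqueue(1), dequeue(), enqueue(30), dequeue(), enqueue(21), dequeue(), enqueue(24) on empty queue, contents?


enqueue(1) -> [1]
dequeue() returns 1 -> []
enqueue(30) -> [30]
dequeue() returns 30 -> []
enqueue(21) -> [21]
dequeue() returns 21 -> []
enqueue(24) -> [24]
Final queue (front to back): [24]


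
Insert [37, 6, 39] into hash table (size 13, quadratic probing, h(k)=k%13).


Insertions: 37->slot 11; 6->slot 6; 39->slot 0
Table: [39, None, None, None, None, None, 6, None, None, None, None, 37, None]


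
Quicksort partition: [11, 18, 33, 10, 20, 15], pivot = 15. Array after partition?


Elements <= 15 go left of pivot.
Result: [11, 10, 15, 18, 20, 33], pivot at index 2


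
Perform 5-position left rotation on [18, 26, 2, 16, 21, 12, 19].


Left rotate by 5: [12, 19, 18, 26, 2, 16, 21]


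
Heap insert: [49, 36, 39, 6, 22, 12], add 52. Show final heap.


Append 52: [49, 36, 39, 6, 22, 12, 52]
Bubble up: swap idx 6(52) with idx 2(39); swap idx 2(52) with idx 0(49)
Result: [52, 36, 49, 6, 22, 12, 39]


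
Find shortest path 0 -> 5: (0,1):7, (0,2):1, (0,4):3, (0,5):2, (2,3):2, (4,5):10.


Dijkstra from 0:
Distances: {0: 0, 1: 7, 2: 1, 3: 3, 4: 3, 5: 2}
Shortest distance to 5 = 2, path = [0, 5]


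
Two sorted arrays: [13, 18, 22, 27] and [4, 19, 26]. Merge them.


Compare heads, take smaller each step.
Merged: [4, 13, 18, 19, 22, 26, 27]


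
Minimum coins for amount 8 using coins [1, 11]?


dp[0]=0; dp[i]=1+min(dp[i-c] for c in coins)
...dp[3]=3, dp[4]=4, dp[5]=5, dp[6]=6, dp[7]=7, dp[8]=8
Minimum coins for 8 = 8


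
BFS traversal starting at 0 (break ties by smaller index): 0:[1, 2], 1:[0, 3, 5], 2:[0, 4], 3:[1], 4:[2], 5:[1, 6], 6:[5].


BFS queue: start with [0]
Visit order: [0, 1, 2, 3, 5, 4, 6]


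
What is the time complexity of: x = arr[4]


Analysis: constant-time operation, no loop
Complexity: O(1)


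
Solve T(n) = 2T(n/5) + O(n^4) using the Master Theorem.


a=2, b=5, c=4. log_5(2)=0.431 < c=4. Case 3: O(n^c) = O(n^4)
Complexity: O(n^4)


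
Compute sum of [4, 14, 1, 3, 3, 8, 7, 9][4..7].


Prefix sums: [0, 4, 18, 19, 22, 25, 33, 40, 49]
Sum[4..7] = prefix[8] - prefix[4] = 49 - 22 = 27


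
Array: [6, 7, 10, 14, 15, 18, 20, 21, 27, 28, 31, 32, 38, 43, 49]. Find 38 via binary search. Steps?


Search for 38:
[0,14] mid=7 arr[7]=21
[8,14] mid=11 arr[11]=32
[12,14] mid=13 arr[13]=43
[12,12] mid=12 arr[12]=38
Total: 4 comparisons


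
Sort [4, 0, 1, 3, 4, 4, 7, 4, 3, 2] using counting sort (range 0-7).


Count array: [1, 1, 1, 2, 4, 0, 0, 1]
Reconstruct: [0, 1, 2, 3, 3, 4, 4, 4, 4, 7]


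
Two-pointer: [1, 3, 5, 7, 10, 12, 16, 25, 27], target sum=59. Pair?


Two pointers: lo=0, hi=8
No pair sums to 59


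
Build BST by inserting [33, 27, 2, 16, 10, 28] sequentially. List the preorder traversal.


Root = 33; build tree by BST insertion.
Preorder traversal: [33, 27, 2, 16, 10, 28]


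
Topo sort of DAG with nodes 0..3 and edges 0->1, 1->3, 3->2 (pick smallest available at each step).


Kahn's algorithm, process smallest node first
Order: [0, 1, 3, 2]


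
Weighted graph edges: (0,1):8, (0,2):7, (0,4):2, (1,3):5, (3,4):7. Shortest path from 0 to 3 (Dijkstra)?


Dijkstra from 0:
Distances: {0: 0, 1: 8, 2: 7, 3: 9, 4: 2}
Shortest distance to 3 = 9, path = [0, 4, 3]


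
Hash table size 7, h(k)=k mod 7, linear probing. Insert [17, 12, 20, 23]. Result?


Insertions: 17->slot 3; 12->slot 5; 20->slot 6; 23->slot 2
Table: [None, None, 23, 17, None, 12, 20]


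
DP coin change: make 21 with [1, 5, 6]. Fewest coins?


dp[0]=0; dp[i]=1+min(dp[i-c] for c in coins)
...dp[16]=3, dp[17]=3, dp[18]=3, dp[19]=4, dp[20]=4, dp[21]=4
Minimum coins for 21 = 4


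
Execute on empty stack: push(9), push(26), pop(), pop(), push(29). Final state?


push(9) -> [9]
push(26) -> [9, 26]
pop() returns 26 -> [9]
pop() returns 9 -> []
push(29) -> [29]
Final stack (bottom to top): [29]


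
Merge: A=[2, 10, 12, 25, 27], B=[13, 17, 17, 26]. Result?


Compare heads, take smaller each step.
Merged: [2, 10, 12, 13, 17, 17, 25, 26, 27]


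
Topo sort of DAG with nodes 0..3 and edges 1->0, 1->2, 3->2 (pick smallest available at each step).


Kahn's algorithm, process smallest node first
Order: [1, 0, 3, 2]


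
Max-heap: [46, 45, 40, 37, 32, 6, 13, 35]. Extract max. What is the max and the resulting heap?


Max = 46
Replace root with last, heapify down
Resulting heap: [45, 37, 40, 35, 32, 6, 13]


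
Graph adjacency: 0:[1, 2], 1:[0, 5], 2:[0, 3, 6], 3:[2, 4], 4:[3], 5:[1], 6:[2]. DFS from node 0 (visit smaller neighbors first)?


DFS stack-based: start with [0]
Visit order: [0, 1, 5, 2, 3, 4, 6]


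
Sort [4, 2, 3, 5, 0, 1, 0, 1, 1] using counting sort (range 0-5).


Count array: [2, 3, 1, 1, 1, 1]
Reconstruct: [0, 0, 1, 1, 1, 2, 3, 4, 5]


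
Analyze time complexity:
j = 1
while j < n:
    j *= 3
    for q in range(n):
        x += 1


Per nesting level: O(log n) * O(n) = O(n log n)
Complexity: O(n log n)


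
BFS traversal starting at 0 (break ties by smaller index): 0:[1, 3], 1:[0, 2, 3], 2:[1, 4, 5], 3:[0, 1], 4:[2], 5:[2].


BFS queue: start with [0]
Visit order: [0, 1, 3, 2, 4, 5]


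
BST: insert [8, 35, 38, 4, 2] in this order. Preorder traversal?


Root = 8; build tree by BST insertion.
Preorder traversal: [8, 4, 2, 35, 38]


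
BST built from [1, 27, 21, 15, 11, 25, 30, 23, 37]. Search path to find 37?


BST root = 1
Search for 37: compare at each node
Path: [1, 27, 30, 37]


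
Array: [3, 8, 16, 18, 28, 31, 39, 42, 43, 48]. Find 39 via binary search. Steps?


Search for 39:
[0,9] mid=4 arr[4]=28
[5,9] mid=7 arr[7]=42
[5,6] mid=5 arr[5]=31
[6,6] mid=6 arr[6]=39
Total: 4 comparisons


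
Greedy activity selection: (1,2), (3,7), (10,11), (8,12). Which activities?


Greedy: pick earliest-ending, then skip overlaps.
Selected (3 activities): [(1, 2), (3, 7), (10, 11)]


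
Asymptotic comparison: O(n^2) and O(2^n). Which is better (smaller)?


quadratic grows slower than exponential
O(n^2) is asymptotically smaller; O(2^n) grows faster


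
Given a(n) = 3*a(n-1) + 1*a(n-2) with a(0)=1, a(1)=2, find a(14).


Build bottom-up:
...a(12)=1076041, a(13)=3553922, a(14)=3*3553922+1*1076041=11737807


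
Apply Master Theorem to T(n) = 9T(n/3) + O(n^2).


a=9, b=3, c=2. log_3(9)=2 = c=2. Case 2: O(n^c log n) = O(n^2 log n)
Complexity: O(n^2 log n)


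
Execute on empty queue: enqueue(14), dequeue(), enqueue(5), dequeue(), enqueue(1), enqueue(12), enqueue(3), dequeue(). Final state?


enqueue(14) -> [14]
dequeue() returns 14 -> []
enqueue(5) -> [5]
dequeue() returns 5 -> []
enqueue(1) -> [1]
enqueue(12) -> [1, 12]
enqueue(3) -> [1, 12, 3]
dequeue() returns 1 -> [12, 3]
Final queue (front to back): [12, 3]


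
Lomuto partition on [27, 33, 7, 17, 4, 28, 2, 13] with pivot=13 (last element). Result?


Elements <= 13 go left of pivot.
Result: [7, 4, 2, 13, 33, 28, 27, 17], pivot at index 3


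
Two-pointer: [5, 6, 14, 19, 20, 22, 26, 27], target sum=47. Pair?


Two pointers: lo=0, hi=7
Found pair: (20, 27) summing to 47


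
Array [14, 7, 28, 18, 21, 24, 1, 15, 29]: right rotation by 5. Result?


Right rotate by 5: [21, 24, 1, 15, 29, 14, 7, 28, 18]


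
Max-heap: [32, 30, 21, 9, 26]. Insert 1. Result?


Append 1: [32, 30, 21, 9, 26, 1]
Bubble up: no swaps needed
Result: [32, 30, 21, 9, 26, 1]


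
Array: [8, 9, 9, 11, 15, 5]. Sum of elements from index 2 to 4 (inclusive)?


Prefix sums: [0, 8, 17, 26, 37, 52, 57]
Sum[2..4] = prefix[5] - prefix[2] = 52 - 17 = 35


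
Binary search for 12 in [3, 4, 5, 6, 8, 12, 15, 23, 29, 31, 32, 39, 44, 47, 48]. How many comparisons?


Search for 12:
[0,14] mid=7 arr[7]=23
[0,6] mid=3 arr[3]=6
[4,6] mid=5 arr[5]=12
Total: 3 comparisons


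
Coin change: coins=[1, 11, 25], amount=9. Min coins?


dp[0]=0; dp[i]=1+min(dp[i-c] for c in coins)
...dp[4]=4, dp[5]=5, dp[6]=6, dp[7]=7, dp[8]=8, dp[9]=9
Minimum coins for 9 = 9


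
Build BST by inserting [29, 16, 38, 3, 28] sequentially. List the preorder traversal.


Root = 29; build tree by BST insertion.
Preorder traversal: [29, 16, 3, 28, 38]


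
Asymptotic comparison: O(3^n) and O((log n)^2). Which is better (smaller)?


polylogarithmic grows slower than exponential (base 3)
O((log n)^2) is asymptotically smaller; O(3^n) grows faster


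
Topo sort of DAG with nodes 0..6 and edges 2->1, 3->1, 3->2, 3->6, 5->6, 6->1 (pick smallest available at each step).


Kahn's algorithm, process smallest node first
Order: [0, 3, 2, 4, 5, 6, 1]


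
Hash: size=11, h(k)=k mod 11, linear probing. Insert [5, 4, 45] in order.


Insertions: 5->slot 5; 4->slot 4; 45->slot 1
Table: [None, 45, None, None, 4, 5, None, None, None, None, None]


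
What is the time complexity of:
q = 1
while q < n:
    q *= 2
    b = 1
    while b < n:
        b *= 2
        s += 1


Per nesting level: O(log n) * O(log n) = O((log n)^2)
Complexity: O((log n)^2)


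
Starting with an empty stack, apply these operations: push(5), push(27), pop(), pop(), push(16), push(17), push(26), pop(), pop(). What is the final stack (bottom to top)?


push(5) -> [5]
push(27) -> [5, 27]
pop() returns 27 -> [5]
pop() returns 5 -> []
push(16) -> [16]
push(17) -> [16, 17]
push(26) -> [16, 17, 26]
pop() returns 26 -> [16, 17]
pop() returns 17 -> [16]
Final stack (bottom to top): [16]


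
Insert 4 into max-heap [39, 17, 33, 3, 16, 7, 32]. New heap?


Append 4: [39, 17, 33, 3, 16, 7, 32, 4]
Bubble up: swap idx 7(4) with idx 3(3)
Result: [39, 17, 33, 4, 16, 7, 32, 3]


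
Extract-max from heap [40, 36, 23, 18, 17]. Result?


Max = 40
Replace root with last, heapify down
Resulting heap: [36, 18, 23, 17]


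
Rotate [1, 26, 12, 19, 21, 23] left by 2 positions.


Left rotate by 2: [12, 19, 21, 23, 1, 26]


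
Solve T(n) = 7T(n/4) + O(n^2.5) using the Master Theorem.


a=7, b=4, c=2.5. log_4(7)=1.404 < c=2.5. Case 3: O(n^c) = O(n^2.500)
Complexity: O(n^2.500)


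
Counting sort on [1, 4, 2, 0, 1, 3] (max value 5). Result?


Count array: [1, 2, 1, 1, 1, 0]
Reconstruct: [0, 1, 1, 2, 3, 4]


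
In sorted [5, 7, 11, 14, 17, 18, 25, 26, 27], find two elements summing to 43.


Two pointers: lo=0, hi=8
Found pair: (17, 26) summing to 43


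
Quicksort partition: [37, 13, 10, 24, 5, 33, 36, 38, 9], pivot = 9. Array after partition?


Elements <= 9 go left of pivot.
Result: [5, 9, 10, 24, 37, 33, 36, 38, 13], pivot at index 1


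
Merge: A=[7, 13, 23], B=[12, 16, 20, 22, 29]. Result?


Compare heads, take smaller each step.
Merged: [7, 12, 13, 16, 20, 22, 23, 29]


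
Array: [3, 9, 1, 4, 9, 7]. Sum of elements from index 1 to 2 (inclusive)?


Prefix sums: [0, 3, 12, 13, 17, 26, 33]
Sum[1..2] = prefix[3] - prefix[1] = 13 - 3 = 10


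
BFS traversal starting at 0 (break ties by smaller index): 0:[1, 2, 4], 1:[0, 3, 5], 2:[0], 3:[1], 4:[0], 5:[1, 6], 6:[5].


BFS queue: start with [0]
Visit order: [0, 1, 2, 4, 3, 5, 6]


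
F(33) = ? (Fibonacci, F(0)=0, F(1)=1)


F(n)=F(n-1)+F(n-2)
...F(31)=1346269, F(32)=2178309, F(33)=3524578


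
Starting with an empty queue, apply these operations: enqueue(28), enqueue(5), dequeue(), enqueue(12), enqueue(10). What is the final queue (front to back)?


enqueue(28) -> [28]
enqueue(5) -> [28, 5]
dequeue() returns 28 -> [5]
enqueue(12) -> [5, 12]
enqueue(10) -> [5, 12, 10]
Final queue (front to back): [5, 12, 10]


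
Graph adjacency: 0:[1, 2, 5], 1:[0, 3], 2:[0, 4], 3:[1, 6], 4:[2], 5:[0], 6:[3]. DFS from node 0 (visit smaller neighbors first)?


DFS stack-based: start with [0]
Visit order: [0, 1, 3, 6, 2, 4, 5]


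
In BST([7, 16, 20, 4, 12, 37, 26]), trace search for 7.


BST root = 7
Search for 7: compare at each node
Path: [7]


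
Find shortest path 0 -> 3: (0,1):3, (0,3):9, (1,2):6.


Dijkstra from 0:
Distances: {0: 0, 1: 3, 2: 9, 3: 9}
Shortest distance to 3 = 9, path = [0, 3]


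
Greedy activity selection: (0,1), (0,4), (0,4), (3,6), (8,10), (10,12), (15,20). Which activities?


Greedy: pick earliest-ending, then skip overlaps.
Selected (5 activities): [(0, 1), (3, 6), (8, 10), (10, 12), (15, 20)]


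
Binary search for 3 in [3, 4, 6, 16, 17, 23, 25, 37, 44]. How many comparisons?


Search for 3:
[0,8] mid=4 arr[4]=17
[0,3] mid=1 arr[1]=4
[0,0] mid=0 arr[0]=3
Total: 3 comparisons


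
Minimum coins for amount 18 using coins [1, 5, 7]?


dp[0]=0; dp[i]=1+min(dp[i-c] for c in coins)
...dp[13]=3, dp[14]=2, dp[15]=3, dp[16]=4, dp[17]=3, dp[18]=4
Minimum coins for 18 = 4


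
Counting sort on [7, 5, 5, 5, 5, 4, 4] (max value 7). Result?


Count array: [0, 0, 0, 0, 2, 4, 0, 1]
Reconstruct: [4, 4, 5, 5, 5, 5, 7]


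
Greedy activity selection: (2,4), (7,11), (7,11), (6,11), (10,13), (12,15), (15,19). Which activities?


Greedy: pick earliest-ending, then skip overlaps.
Selected (4 activities): [(2, 4), (7, 11), (12, 15), (15, 19)]


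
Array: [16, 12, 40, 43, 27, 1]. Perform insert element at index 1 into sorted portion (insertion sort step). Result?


After one pass: [12, 16, 40, 43, 27, 1]


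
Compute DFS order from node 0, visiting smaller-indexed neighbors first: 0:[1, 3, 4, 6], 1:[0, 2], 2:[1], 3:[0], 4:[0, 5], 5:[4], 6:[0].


DFS stack-based: start with [0]
Visit order: [0, 1, 2, 3, 4, 5, 6]


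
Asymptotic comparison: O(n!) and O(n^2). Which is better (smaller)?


quadratic grows slower than factorial
O(n^2) is asymptotically smaller; O(n!) grows faster


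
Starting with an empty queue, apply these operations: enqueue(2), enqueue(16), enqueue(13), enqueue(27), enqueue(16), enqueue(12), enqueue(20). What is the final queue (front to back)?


enqueue(2) -> [2]
enqueue(16) -> [2, 16]
enqueue(13) -> [2, 16, 13]
enqueue(27) -> [2, 16, 13, 27]
enqueue(16) -> [2, 16, 13, 27, 16]
enqueue(12) -> [2, 16, 13, 27, 16, 12]
enqueue(20) -> [2, 16, 13, 27, 16, 12, 20]
Final queue (front to back): [2, 16, 13, 27, 16, 12, 20]


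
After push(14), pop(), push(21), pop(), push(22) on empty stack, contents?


push(14) -> [14]
pop() returns 14 -> []
push(21) -> [21]
pop() returns 21 -> []
push(22) -> [22]
Final stack (bottom to top): [22]


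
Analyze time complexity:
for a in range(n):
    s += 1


Per nesting level: O(n) = O(n)
Complexity: O(n)


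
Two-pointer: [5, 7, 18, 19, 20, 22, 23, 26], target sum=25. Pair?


Two pointers: lo=0, hi=7
Found pair: (5, 20) summing to 25


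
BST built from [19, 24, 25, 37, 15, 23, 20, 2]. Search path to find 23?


BST root = 19
Search for 23: compare at each node
Path: [19, 24, 23]


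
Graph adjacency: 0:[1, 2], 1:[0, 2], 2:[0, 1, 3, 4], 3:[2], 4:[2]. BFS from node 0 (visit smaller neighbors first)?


BFS queue: start with [0]
Visit order: [0, 1, 2, 3, 4]


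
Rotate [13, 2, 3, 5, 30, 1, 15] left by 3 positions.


Left rotate by 3: [5, 30, 1, 15, 13, 2, 3]


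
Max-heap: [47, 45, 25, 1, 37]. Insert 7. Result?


Append 7: [47, 45, 25, 1, 37, 7]
Bubble up: no swaps needed
Result: [47, 45, 25, 1, 37, 7]


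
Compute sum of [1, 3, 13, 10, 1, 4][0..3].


Prefix sums: [0, 1, 4, 17, 27, 28, 32]
Sum[0..3] = prefix[4] - prefix[0] = 27 - 0 = 27


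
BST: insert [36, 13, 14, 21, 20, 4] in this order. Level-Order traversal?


Root = 36; build tree by BST insertion.
Level-Order traversal: [36, 13, 4, 14, 21, 20]


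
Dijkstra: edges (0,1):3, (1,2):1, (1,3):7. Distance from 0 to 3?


Dijkstra from 0:
Distances: {0: 0, 1: 3, 2: 4, 3: 10}
Shortest distance to 3 = 10, path = [0, 1, 3]


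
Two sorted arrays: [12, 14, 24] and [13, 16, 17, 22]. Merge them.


Compare heads, take smaller each step.
Merged: [12, 13, 14, 16, 17, 22, 24]


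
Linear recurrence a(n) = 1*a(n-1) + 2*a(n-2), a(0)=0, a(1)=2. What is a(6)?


Build bottom-up:
...a(4)=10, a(5)=22, a(6)=1*22+2*10=42


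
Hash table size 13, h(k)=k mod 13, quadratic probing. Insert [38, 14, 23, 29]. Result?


Insertions: 38->slot 12; 14->slot 1; 23->slot 10; 29->slot 3
Table: [None, 14, None, 29, None, None, None, None, None, None, 23, None, 38]


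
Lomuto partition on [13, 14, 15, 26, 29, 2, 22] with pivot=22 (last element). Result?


Elements <= 22 go left of pivot.
Result: [13, 14, 15, 2, 22, 26, 29], pivot at index 4


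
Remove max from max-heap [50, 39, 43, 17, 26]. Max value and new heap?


Max = 50
Replace root with last, heapify down
Resulting heap: [43, 39, 26, 17]


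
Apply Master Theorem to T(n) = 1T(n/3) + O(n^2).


a=1, b=3, c=2. log_3(1)=0 < c=2. Case 3: O(n^c) = O(n^2)
Complexity: O(n^2)


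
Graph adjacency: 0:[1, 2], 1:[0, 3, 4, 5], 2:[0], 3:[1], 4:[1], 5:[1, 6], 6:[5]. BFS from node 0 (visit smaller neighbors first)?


BFS queue: start with [0]
Visit order: [0, 1, 2, 3, 4, 5, 6]


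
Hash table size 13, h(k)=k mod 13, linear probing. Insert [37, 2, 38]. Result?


Insertions: 37->slot 11; 2->slot 2; 38->slot 12
Table: [None, None, 2, None, None, None, None, None, None, None, None, 37, 38]


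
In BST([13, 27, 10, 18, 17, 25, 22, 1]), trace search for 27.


BST root = 13
Search for 27: compare at each node
Path: [13, 27]


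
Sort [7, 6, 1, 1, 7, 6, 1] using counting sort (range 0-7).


Count array: [0, 3, 0, 0, 0, 0, 2, 2]
Reconstruct: [1, 1, 1, 6, 6, 7, 7]


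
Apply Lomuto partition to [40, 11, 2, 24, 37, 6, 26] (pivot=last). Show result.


Elements <= 26 go left of pivot.
Result: [11, 2, 24, 6, 26, 40, 37], pivot at index 4


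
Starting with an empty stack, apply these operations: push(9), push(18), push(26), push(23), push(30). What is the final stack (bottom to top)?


push(9) -> [9]
push(18) -> [9, 18]
push(26) -> [9, 18, 26]
push(23) -> [9, 18, 26, 23]
push(30) -> [9, 18, 26, 23, 30]
Final stack (bottom to top): [9, 18, 26, 23, 30]


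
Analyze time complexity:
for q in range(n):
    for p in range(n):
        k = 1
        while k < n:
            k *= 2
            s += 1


Per nesting level: O(n) * O(n) * O(log n) = O(n^2 log n)
Complexity: O(n^2 log n)


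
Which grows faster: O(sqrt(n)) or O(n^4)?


sublinear grows slower than quartic
O(sqrt(n)) is asymptotically smaller; O(n^4) grows faster


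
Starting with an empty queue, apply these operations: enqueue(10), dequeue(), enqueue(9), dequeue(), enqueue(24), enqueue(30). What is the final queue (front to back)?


enqueue(10) -> [10]
dequeue() returns 10 -> []
enqueue(9) -> [9]
dequeue() returns 9 -> []
enqueue(24) -> [24]
enqueue(30) -> [24, 30]
Final queue (front to back): [24, 30]


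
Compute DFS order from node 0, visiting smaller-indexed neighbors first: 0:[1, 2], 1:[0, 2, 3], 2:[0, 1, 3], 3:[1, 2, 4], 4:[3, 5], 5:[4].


DFS stack-based: start with [0]
Visit order: [0, 1, 2, 3, 4, 5]


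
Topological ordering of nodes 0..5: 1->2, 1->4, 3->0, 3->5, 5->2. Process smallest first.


Kahn's algorithm, process smallest node first
Order: [1, 3, 0, 4, 5, 2]


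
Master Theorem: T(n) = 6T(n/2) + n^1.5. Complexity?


a=6, b=2, c=1.5. log_2(6)=2.585 > c=1.5. Case 1: O(n^log_b(a)) = O(n^2.585)
Complexity: O(n^2.585)


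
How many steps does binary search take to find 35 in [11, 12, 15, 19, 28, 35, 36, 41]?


Search for 35:
[0,7] mid=3 arr[3]=19
[4,7] mid=5 arr[5]=35
Total: 2 comparisons


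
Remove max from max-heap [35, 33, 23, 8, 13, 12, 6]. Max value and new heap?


Max = 35
Replace root with last, heapify down
Resulting heap: [33, 13, 23, 8, 6, 12]


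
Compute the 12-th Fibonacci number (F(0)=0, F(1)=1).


F(n)=F(n-1)+F(n-2)
...F(10)=55, F(11)=89, F(12)=144


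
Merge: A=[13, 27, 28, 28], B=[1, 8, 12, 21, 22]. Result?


Compare heads, take smaller each step.
Merged: [1, 8, 12, 13, 21, 22, 27, 28, 28]


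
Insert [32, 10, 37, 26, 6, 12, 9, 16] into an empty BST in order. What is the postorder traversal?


Root = 32; build tree by BST insertion.
Postorder traversal: [9, 6, 16, 12, 26, 10, 37, 32]


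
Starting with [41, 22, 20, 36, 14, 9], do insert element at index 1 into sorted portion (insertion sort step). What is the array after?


After one pass: [22, 41, 20, 36, 14, 9]


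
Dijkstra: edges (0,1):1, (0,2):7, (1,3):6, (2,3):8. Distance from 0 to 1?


Dijkstra from 0:
Distances: {0: 0, 1: 1, 2: 7, 3: 7}
Shortest distance to 1 = 1, path = [0, 1]


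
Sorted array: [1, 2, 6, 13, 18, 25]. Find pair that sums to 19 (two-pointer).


Two pointers: lo=0, hi=5
Found pair: (1, 18) summing to 19


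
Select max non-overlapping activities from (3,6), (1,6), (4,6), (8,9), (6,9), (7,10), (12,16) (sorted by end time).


Greedy: pick earliest-ending, then skip overlaps.
Selected (3 activities): [(3, 6), (8, 9), (12, 16)]


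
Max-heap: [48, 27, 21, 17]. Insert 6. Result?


Append 6: [48, 27, 21, 17, 6]
Bubble up: no swaps needed
Result: [48, 27, 21, 17, 6]


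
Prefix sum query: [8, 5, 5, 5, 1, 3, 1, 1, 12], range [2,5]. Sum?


Prefix sums: [0, 8, 13, 18, 23, 24, 27, 28, 29, 41]
Sum[2..5] = prefix[6] - prefix[2] = 27 - 13 = 14


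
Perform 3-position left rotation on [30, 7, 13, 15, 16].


Left rotate by 3: [15, 16, 30, 7, 13]


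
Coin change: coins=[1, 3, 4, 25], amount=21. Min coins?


dp[0]=0; dp[i]=1+min(dp[i-c] for c in coins)
...dp[16]=4, dp[17]=5, dp[18]=5, dp[19]=5, dp[20]=5, dp[21]=6
Minimum coins for 21 = 6


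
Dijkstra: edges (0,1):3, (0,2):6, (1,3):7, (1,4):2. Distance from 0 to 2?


Dijkstra from 0:
Distances: {0: 0, 1: 3, 2: 6, 3: 10, 4: 5}
Shortest distance to 2 = 6, path = [0, 2]


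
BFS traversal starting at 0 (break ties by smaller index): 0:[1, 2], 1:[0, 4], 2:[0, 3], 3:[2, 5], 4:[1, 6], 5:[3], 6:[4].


BFS queue: start with [0]
Visit order: [0, 1, 2, 4, 3, 6, 5]


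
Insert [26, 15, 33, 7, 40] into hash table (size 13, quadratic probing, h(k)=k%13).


Insertions: 26->slot 0; 15->slot 2; 33->slot 7; 7->slot 8; 40->slot 1
Table: [26, 40, 15, None, None, None, None, 33, 7, None, None, None, None]


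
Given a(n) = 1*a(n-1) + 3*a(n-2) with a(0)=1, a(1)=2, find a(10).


Build bottom-up:
...a(8)=725, a(9)=1667, a(10)=1*1667+3*725=3842


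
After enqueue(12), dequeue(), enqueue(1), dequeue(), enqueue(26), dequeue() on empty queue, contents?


enqueue(12) -> [12]
dequeue() returns 12 -> []
enqueue(1) -> [1]
dequeue() returns 1 -> []
enqueue(26) -> [26]
dequeue() returns 26 -> []
Final queue (front to back): []


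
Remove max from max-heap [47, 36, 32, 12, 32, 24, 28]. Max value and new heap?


Max = 47
Replace root with last, heapify down
Resulting heap: [36, 32, 32, 12, 28, 24]


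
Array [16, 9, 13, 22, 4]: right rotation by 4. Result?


Right rotate by 4: [9, 13, 22, 4, 16]


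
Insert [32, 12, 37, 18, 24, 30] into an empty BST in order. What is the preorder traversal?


Root = 32; build tree by BST insertion.
Preorder traversal: [32, 12, 18, 24, 30, 37]


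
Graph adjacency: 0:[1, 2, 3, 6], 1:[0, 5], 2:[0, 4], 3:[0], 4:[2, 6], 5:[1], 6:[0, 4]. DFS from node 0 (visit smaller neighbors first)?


DFS stack-based: start with [0]
Visit order: [0, 1, 5, 2, 4, 6, 3]


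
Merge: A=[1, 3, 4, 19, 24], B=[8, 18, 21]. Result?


Compare heads, take smaller each step.
Merged: [1, 3, 4, 8, 18, 19, 21, 24]


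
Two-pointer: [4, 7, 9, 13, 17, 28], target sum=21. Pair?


Two pointers: lo=0, hi=5
Found pair: (4, 17) summing to 21


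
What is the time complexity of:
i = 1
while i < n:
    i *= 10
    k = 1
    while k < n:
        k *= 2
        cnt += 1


Per nesting level: O(log n) * O(log n) = O((log n)^2)
Complexity: O((log n)^2)


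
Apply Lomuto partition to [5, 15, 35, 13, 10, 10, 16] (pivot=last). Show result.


Elements <= 16 go left of pivot.
Result: [5, 15, 13, 10, 10, 16, 35], pivot at index 5


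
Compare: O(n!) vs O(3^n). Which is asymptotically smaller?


exponential (base 3) grows slower than factorial
O(3^n) is asymptotically smaller; O(n!) grows faster


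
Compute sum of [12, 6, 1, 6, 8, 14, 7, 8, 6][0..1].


Prefix sums: [0, 12, 18, 19, 25, 33, 47, 54, 62, 68]
Sum[0..1] = prefix[2] - prefix[0] = 18 - 0 = 18


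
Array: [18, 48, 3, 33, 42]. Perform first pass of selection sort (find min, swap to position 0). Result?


After one pass: [3, 48, 18, 33, 42]


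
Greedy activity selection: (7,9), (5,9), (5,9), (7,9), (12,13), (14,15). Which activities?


Greedy: pick earliest-ending, then skip overlaps.
Selected (3 activities): [(7, 9), (12, 13), (14, 15)]


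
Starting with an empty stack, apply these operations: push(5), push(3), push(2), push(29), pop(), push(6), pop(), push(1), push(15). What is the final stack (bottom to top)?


push(5) -> [5]
push(3) -> [5, 3]
push(2) -> [5, 3, 2]
push(29) -> [5, 3, 2, 29]
pop() returns 29 -> [5, 3, 2]
push(6) -> [5, 3, 2, 6]
pop() returns 6 -> [5, 3, 2]
push(1) -> [5, 3, 2, 1]
push(15) -> [5, 3, 2, 1, 15]
Final stack (bottom to top): [5, 3, 2, 1, 15]


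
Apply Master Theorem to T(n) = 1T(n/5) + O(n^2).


a=1, b=5, c=2. log_5(1)=0 < c=2. Case 3: O(n^c) = O(n^2)
Complexity: O(n^2)


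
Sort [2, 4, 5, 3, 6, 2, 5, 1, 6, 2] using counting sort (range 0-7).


Count array: [0, 1, 3, 1, 1, 2, 2, 0]
Reconstruct: [1, 2, 2, 2, 3, 4, 5, 5, 6, 6]


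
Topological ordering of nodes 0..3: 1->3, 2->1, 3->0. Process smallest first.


Kahn's algorithm, process smallest node first
Order: [2, 1, 3, 0]


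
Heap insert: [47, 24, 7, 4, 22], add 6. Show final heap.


Append 6: [47, 24, 7, 4, 22, 6]
Bubble up: no swaps needed
Result: [47, 24, 7, 4, 22, 6]


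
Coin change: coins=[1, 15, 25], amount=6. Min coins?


dp[0]=0; dp[i]=1+min(dp[i-c] for c in coins)
...dp[1]=1, dp[2]=2, dp[3]=3, dp[4]=4, dp[5]=5, dp[6]=6
Minimum coins for 6 = 6


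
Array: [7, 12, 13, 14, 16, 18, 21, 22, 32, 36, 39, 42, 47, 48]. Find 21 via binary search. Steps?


Search for 21:
[0,13] mid=6 arr[6]=21
Total: 1 comparisons


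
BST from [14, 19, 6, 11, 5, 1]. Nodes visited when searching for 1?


BST root = 14
Search for 1: compare at each node
Path: [14, 6, 5, 1]


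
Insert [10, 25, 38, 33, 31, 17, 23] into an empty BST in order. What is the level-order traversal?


Root = 10; build tree by BST insertion.
Level-Order traversal: [10, 25, 17, 38, 23, 33, 31]


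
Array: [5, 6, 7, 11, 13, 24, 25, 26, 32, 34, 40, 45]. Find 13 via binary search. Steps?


Search for 13:
[0,11] mid=5 arr[5]=24
[0,4] mid=2 arr[2]=7
[3,4] mid=3 arr[3]=11
[4,4] mid=4 arr[4]=13
Total: 4 comparisons


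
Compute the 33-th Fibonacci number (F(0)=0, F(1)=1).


F(n)=F(n-1)+F(n-2)
...F(31)=1346269, F(32)=2178309, F(33)=3524578


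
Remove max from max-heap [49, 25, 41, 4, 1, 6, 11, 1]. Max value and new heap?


Max = 49
Replace root with last, heapify down
Resulting heap: [41, 25, 11, 4, 1, 6, 1]


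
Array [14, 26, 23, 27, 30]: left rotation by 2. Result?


Left rotate by 2: [23, 27, 30, 14, 26]


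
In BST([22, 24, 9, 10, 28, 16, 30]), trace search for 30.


BST root = 22
Search for 30: compare at each node
Path: [22, 24, 28, 30]


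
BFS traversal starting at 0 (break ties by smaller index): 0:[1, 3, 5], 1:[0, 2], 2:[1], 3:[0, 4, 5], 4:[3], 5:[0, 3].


BFS queue: start with [0]
Visit order: [0, 1, 3, 5, 2, 4]


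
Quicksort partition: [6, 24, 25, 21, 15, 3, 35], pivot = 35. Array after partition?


Elements <= 35 go left of pivot.
Result: [6, 24, 25, 21, 15, 3, 35], pivot at index 6


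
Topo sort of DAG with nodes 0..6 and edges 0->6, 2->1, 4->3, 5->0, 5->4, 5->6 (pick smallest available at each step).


Kahn's algorithm, process smallest node first
Order: [2, 1, 5, 0, 4, 3, 6]


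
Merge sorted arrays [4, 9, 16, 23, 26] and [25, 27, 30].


Compare heads, take smaller each step.
Merged: [4, 9, 16, 23, 25, 26, 27, 30]


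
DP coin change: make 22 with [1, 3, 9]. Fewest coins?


dp[0]=0; dp[i]=1+min(dp[i-c] for c in coins)
...dp[17]=5, dp[18]=2, dp[19]=3, dp[20]=4, dp[21]=3, dp[22]=4
Minimum coins for 22 = 4


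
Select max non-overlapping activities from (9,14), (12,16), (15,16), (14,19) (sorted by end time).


Greedy: pick earliest-ending, then skip overlaps.
Selected (2 activities): [(9, 14), (15, 16)]


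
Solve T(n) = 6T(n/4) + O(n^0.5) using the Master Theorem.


a=6, b=4, c=0.5. log_4(6)=1.292 > c=0.5. Case 1: O(n^log_b(a)) = O(n^1.292)
Complexity: O(n^1.292)


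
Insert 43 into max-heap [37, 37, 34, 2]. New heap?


Append 43: [37, 37, 34, 2, 43]
Bubble up: swap idx 4(43) with idx 1(37); swap idx 1(43) with idx 0(37)
Result: [43, 37, 34, 2, 37]


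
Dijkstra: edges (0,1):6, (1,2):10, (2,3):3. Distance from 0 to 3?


Dijkstra from 0:
Distances: {0: 0, 1: 6, 2: 16, 3: 19}
Shortest distance to 3 = 19, path = [0, 1, 2, 3]


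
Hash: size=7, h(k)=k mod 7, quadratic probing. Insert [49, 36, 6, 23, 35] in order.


Insertions: 49->slot 0; 36->slot 1; 6->slot 6; 23->slot 2; 35->slot 4
Table: [49, 36, 23, None, 35, None, 6]


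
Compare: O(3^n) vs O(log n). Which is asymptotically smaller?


logarithmic grows slower than exponential (base 3)
O(log n) is asymptotically smaller; O(3^n) grows faster


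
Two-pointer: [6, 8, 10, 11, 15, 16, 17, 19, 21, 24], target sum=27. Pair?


Two pointers: lo=0, hi=9
Found pair: (6, 21) summing to 27


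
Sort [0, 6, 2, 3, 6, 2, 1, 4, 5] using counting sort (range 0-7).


Count array: [1, 1, 2, 1, 1, 1, 2, 0]
Reconstruct: [0, 1, 2, 2, 3, 4, 5, 6, 6]


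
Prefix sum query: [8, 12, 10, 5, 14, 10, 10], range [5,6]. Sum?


Prefix sums: [0, 8, 20, 30, 35, 49, 59, 69]
Sum[5..6] = prefix[7] - prefix[5] = 69 - 49 = 20


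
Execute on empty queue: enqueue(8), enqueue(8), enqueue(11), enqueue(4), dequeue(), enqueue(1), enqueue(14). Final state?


enqueue(8) -> [8]
enqueue(8) -> [8, 8]
enqueue(11) -> [8, 8, 11]
enqueue(4) -> [8, 8, 11, 4]
dequeue() returns 8 -> [8, 11, 4]
enqueue(1) -> [8, 11, 4, 1]
enqueue(14) -> [8, 11, 4, 1, 14]
Final queue (front to back): [8, 11, 4, 1, 14]


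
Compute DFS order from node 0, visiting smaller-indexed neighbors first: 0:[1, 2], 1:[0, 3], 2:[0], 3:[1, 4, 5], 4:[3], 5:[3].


DFS stack-based: start with [0]
Visit order: [0, 1, 3, 4, 5, 2]


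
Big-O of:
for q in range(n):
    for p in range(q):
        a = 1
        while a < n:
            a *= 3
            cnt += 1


Per nesting level: O(n) * O(n) [triangular over q] * O(log n) = O(n^2 log n)
Complexity: O(n^2 log n)


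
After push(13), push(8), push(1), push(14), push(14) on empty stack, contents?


push(13) -> [13]
push(8) -> [13, 8]
push(1) -> [13, 8, 1]
push(14) -> [13, 8, 1, 14]
push(14) -> [13, 8, 1, 14, 14]
Final stack (bottom to top): [13, 8, 1, 14, 14]
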